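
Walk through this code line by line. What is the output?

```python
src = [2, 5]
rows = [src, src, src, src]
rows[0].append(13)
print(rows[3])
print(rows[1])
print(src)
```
[2, 5, 13]
[2, 5, 13]
[2, 5, 13]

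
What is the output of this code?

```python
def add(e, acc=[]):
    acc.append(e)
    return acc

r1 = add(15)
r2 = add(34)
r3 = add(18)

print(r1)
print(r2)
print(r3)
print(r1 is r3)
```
[15, 34, 18]
[15, 34, 18]
[15, 34, 18]
True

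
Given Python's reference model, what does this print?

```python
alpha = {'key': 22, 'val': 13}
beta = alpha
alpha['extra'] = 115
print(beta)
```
{'key': 22, 'val': 13, 'extra': 115}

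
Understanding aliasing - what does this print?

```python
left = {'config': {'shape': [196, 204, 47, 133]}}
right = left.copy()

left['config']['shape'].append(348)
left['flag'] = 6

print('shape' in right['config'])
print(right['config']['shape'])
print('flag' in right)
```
True
[196, 204, 47, 133, 348]
False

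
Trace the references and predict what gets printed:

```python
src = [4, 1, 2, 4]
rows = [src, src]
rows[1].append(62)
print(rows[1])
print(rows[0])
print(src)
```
[4, 1, 2, 4, 62]
[4, 1, 2, 4, 62]
[4, 1, 2, 4, 62]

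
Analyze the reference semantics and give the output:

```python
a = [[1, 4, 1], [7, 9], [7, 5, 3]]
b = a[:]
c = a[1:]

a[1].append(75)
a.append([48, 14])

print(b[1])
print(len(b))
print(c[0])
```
[7, 9, 75]
3
[7, 9, 75]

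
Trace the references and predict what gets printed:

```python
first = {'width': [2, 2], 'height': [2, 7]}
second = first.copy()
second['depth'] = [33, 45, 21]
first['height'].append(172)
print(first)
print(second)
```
{'width': [2, 2], 'height': [2, 7, 172]}
{'width': [2, 2], 'height': [2, 7, 172], 'depth': [33, 45, 21]}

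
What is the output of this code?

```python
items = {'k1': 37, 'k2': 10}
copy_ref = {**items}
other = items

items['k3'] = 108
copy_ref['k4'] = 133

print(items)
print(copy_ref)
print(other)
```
{'k1': 37, 'k2': 10, 'k3': 108}
{'k1': 37, 'k2': 10, 'k4': 133}
{'k1': 37, 'k2': 10, 'k3': 108}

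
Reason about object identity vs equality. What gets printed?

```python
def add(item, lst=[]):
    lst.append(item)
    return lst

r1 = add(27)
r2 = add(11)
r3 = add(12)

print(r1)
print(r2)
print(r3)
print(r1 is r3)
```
[27, 11, 12]
[27, 11, 12]
[27, 11, 12]
True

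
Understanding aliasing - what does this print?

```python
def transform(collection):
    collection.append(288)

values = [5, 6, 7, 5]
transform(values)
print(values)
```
[5, 6, 7, 5, 288]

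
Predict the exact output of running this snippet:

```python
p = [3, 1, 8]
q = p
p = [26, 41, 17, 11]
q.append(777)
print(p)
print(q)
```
[26, 41, 17, 11]
[3, 1, 8, 777]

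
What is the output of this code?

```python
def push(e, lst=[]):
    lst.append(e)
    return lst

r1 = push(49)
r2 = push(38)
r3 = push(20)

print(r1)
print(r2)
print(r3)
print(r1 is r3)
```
[49, 38, 20]
[49, 38, 20]
[49, 38, 20]
True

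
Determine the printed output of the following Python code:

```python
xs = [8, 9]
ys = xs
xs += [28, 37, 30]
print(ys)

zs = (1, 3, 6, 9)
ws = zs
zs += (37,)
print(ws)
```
[8, 9, 28, 37, 30]
(1, 3, 6, 9)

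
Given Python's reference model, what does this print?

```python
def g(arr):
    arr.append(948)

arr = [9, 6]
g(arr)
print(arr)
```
[9, 6, 948]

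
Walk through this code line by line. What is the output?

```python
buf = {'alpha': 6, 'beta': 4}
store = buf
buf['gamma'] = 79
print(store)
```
{'alpha': 6, 'beta': 4, 'gamma': 79}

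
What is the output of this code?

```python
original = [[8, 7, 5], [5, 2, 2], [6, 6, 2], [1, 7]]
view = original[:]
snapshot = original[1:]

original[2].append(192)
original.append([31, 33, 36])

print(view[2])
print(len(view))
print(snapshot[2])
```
[6, 6, 2, 192]
4
[1, 7]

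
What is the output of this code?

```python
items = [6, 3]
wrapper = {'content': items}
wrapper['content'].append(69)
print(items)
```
[6, 3, 69]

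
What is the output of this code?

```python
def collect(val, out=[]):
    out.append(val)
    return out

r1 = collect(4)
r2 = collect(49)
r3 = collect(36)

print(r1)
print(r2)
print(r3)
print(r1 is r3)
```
[4, 49, 36]
[4, 49, 36]
[4, 49, 36]
True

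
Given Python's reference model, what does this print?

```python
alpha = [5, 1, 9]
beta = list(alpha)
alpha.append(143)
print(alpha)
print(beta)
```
[5, 1, 9, 143]
[5, 1, 9]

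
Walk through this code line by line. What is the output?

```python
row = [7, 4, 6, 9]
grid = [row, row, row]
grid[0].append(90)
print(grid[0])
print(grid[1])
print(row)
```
[7, 4, 6, 9, 90]
[7, 4, 6, 9, 90]
[7, 4, 6, 9, 90]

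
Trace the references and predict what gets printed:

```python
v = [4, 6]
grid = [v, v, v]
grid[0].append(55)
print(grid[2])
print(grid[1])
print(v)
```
[4, 6, 55]
[4, 6, 55]
[4, 6, 55]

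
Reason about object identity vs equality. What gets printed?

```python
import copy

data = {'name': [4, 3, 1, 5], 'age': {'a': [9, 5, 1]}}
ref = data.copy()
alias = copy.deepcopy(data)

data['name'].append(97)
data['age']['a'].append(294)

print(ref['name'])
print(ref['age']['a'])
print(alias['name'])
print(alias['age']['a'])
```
[4, 3, 1, 5, 97]
[9, 5, 1, 294]
[4, 3, 1, 5]
[9, 5, 1]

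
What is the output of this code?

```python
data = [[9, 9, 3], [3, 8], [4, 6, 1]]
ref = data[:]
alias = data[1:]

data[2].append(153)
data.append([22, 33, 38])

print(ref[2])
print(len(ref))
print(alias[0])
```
[4, 6, 1, 153]
3
[3, 8]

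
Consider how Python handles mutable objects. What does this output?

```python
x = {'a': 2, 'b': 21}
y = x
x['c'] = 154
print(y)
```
{'a': 2, 'b': 21, 'c': 154}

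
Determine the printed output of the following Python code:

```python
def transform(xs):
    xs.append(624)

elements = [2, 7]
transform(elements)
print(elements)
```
[2, 7, 624]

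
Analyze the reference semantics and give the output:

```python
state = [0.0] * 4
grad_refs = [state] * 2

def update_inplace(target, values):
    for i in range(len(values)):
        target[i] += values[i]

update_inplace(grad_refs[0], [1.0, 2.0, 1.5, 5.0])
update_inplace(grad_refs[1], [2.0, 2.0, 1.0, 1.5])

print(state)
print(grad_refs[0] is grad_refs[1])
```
[3.0, 4.0, 2.5, 6.5]
True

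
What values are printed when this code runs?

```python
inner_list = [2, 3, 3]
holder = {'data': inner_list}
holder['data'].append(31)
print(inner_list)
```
[2, 3, 3, 31]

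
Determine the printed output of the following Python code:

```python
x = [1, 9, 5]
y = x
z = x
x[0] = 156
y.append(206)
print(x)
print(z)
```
[156, 9, 5, 206]
[156, 9, 5, 206]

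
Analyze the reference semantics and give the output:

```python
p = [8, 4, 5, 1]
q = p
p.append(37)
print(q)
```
[8, 4, 5, 1, 37]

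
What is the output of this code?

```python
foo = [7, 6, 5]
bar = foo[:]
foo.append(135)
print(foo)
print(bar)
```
[7, 6, 5, 135]
[7, 6, 5]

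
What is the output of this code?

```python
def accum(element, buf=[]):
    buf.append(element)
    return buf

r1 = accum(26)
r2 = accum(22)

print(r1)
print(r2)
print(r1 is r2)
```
[26, 22]
[26, 22]
True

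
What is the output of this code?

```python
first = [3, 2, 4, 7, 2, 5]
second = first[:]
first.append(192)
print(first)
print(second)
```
[3, 2, 4, 7, 2, 5, 192]
[3, 2, 4, 7, 2, 5]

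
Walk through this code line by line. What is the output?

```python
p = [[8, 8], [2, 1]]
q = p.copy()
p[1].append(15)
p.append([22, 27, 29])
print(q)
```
[[8, 8], [2, 1, 15]]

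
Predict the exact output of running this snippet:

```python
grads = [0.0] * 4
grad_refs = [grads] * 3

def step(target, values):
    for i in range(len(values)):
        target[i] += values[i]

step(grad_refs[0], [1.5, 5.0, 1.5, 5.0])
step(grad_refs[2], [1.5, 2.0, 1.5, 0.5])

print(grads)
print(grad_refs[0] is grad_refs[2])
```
[3.0, 7.0, 3.0, 5.5]
True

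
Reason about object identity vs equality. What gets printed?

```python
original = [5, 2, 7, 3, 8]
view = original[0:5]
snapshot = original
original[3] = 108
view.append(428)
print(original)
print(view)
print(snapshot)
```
[5, 2, 7, 108, 8]
[5, 2, 7, 3, 8, 428]
[5, 2, 7, 108, 8]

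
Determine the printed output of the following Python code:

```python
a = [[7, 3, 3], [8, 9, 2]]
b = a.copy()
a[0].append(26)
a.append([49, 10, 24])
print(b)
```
[[7, 3, 3, 26], [8, 9, 2]]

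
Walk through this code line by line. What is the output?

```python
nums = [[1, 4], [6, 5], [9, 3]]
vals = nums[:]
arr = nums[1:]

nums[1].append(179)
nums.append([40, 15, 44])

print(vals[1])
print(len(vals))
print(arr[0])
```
[6, 5, 179]
3
[6, 5, 179]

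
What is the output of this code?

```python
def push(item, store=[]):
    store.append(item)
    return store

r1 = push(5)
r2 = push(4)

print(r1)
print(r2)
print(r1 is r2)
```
[5, 4]
[5, 4]
True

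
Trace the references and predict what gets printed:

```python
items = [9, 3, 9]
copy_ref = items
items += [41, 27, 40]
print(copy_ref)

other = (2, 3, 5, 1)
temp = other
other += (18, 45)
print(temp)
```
[9, 3, 9, 41, 27, 40]
(2, 3, 5, 1)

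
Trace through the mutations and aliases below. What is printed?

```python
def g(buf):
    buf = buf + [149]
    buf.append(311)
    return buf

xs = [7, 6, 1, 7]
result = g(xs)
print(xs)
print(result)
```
[7, 6, 1, 7]
[7, 6, 1, 7, 149, 311]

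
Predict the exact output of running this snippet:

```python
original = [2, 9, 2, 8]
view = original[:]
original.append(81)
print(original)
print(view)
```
[2, 9, 2, 8, 81]
[2, 9, 2, 8]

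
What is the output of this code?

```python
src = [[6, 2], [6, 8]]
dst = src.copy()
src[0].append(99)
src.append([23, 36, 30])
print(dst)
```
[[6, 2, 99], [6, 8]]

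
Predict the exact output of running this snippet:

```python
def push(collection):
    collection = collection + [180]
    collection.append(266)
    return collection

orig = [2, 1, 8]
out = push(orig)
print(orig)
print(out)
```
[2, 1, 8]
[2, 1, 8, 180, 266]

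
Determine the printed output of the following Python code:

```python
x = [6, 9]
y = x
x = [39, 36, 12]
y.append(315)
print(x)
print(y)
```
[39, 36, 12]
[6, 9, 315]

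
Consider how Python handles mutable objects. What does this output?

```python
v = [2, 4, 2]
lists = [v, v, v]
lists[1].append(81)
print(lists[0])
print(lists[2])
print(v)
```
[2, 4, 2, 81]
[2, 4, 2, 81]
[2, 4, 2, 81]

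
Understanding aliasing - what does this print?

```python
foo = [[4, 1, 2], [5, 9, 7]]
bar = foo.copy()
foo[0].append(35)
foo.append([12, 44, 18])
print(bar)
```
[[4, 1, 2, 35], [5, 9, 7]]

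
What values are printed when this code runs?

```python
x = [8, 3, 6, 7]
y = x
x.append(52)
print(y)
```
[8, 3, 6, 7, 52]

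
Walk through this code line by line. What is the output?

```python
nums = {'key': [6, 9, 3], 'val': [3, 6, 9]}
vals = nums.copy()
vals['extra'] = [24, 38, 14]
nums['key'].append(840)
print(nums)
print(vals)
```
{'key': [6, 9, 3, 840], 'val': [3, 6, 9]}
{'key': [6, 9, 3, 840], 'val': [3, 6, 9], 'extra': [24, 38, 14]}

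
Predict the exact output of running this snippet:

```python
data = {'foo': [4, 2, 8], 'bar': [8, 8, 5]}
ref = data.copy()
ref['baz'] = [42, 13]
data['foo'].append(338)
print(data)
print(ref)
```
{'foo': [4, 2, 8, 338], 'bar': [8, 8, 5]}
{'foo': [4, 2, 8, 338], 'bar': [8, 8, 5], 'baz': [42, 13]}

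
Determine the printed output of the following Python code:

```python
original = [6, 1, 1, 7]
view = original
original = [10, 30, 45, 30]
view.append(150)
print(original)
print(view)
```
[10, 30, 45, 30]
[6, 1, 1, 7, 150]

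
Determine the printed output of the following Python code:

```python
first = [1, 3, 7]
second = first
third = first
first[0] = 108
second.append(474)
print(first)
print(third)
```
[108, 3, 7, 474]
[108, 3, 7, 474]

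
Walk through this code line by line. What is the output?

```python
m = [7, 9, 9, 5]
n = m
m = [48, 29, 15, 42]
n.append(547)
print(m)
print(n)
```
[48, 29, 15, 42]
[7, 9, 9, 5, 547]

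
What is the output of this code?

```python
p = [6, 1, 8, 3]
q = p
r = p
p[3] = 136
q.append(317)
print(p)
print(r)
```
[6, 1, 8, 136, 317]
[6, 1, 8, 136, 317]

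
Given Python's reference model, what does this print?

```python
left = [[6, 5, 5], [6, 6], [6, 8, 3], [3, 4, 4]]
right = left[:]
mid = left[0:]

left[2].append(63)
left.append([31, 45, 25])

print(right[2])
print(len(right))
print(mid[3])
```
[6, 8, 3, 63]
4
[3, 4, 4]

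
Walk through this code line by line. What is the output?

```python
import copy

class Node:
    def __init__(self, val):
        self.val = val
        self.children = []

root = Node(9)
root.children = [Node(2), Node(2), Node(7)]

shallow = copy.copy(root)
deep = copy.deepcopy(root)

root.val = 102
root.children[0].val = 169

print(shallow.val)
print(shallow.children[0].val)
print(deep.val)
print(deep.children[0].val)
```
9
169
9
2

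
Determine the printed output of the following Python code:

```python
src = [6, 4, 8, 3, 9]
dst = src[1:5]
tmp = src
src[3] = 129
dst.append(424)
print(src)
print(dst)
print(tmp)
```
[6, 4, 8, 129, 9]
[4, 8, 3, 9, 424]
[6, 4, 8, 129, 9]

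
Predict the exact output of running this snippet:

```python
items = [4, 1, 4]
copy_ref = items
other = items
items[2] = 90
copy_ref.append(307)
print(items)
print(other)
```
[4, 1, 90, 307]
[4, 1, 90, 307]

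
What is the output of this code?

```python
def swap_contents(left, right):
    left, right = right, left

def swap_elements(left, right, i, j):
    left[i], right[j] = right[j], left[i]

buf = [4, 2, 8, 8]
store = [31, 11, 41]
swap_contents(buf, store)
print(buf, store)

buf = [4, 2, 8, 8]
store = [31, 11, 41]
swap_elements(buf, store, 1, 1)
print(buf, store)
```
[4, 2, 8, 8] [31, 11, 41]
[4, 11, 8, 8] [31, 2, 41]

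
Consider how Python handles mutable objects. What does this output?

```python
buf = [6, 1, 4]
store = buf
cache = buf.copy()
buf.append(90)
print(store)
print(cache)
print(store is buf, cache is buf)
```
[6, 1, 4, 90]
[6, 1, 4]
True False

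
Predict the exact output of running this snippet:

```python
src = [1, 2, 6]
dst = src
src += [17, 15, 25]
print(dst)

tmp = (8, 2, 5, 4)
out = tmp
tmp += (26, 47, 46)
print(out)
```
[1, 2, 6, 17, 15, 25]
(8, 2, 5, 4)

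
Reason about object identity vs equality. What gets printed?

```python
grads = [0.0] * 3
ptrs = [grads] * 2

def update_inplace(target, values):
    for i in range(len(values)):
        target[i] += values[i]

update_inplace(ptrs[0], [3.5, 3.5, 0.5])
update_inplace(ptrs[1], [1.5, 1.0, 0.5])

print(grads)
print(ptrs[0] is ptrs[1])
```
[5.0, 4.5, 1.0]
True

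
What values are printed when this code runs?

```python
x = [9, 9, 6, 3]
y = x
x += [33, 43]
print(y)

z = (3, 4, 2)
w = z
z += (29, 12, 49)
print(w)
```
[9, 9, 6, 3, 33, 43]
(3, 4, 2)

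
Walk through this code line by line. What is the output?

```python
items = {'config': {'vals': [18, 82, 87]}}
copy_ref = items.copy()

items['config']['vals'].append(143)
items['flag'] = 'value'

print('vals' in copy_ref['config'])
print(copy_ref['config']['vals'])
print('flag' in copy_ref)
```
True
[18, 82, 87, 143]
False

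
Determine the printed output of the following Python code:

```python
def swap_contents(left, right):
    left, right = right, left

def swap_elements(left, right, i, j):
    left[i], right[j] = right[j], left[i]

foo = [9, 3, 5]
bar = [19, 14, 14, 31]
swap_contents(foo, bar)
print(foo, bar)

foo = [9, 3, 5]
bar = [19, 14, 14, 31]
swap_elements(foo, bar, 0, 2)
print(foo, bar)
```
[9, 3, 5] [19, 14, 14, 31]
[14, 3, 5] [19, 14, 9, 31]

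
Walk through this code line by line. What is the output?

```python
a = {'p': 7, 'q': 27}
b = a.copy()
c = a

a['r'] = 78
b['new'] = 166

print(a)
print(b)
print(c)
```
{'p': 7, 'q': 27, 'r': 78}
{'p': 7, 'q': 27, 'new': 166}
{'p': 7, 'q': 27, 'r': 78}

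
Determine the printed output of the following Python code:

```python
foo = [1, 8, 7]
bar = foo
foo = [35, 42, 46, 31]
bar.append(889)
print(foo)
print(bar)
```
[35, 42, 46, 31]
[1, 8, 7, 889]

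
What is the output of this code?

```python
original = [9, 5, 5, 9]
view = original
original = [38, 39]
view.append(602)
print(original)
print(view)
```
[38, 39]
[9, 5, 5, 9, 602]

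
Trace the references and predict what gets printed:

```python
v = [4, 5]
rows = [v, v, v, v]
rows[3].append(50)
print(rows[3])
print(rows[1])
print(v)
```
[4, 5, 50]
[4, 5, 50]
[4, 5, 50]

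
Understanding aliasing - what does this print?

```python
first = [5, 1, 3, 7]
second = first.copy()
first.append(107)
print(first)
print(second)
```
[5, 1, 3, 7, 107]
[5, 1, 3, 7]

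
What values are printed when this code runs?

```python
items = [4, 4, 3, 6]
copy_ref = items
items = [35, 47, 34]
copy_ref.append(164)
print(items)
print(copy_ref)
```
[35, 47, 34]
[4, 4, 3, 6, 164]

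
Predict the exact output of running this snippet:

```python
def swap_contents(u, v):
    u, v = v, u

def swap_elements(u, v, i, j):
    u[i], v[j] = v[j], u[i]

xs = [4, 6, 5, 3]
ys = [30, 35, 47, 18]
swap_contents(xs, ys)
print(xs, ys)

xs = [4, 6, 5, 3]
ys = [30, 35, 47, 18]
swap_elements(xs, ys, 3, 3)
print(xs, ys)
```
[4, 6, 5, 3] [30, 35, 47, 18]
[4, 6, 5, 18] [30, 35, 47, 3]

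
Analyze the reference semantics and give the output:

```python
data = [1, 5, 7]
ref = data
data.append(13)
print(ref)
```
[1, 5, 7, 13]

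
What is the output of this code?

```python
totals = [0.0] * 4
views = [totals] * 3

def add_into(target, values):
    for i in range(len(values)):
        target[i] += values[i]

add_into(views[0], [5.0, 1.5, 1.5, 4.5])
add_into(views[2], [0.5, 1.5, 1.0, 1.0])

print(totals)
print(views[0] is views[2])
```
[5.5, 3.0, 2.5, 5.5]
True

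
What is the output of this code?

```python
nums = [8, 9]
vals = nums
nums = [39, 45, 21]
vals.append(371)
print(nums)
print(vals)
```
[39, 45, 21]
[8, 9, 371]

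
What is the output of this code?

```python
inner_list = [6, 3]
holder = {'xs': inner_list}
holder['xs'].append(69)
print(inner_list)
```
[6, 3, 69]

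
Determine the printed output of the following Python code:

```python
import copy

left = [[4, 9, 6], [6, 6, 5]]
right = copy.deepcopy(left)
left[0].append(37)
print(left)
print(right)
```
[[4, 9, 6, 37], [6, 6, 5]]
[[4, 9, 6], [6, 6, 5]]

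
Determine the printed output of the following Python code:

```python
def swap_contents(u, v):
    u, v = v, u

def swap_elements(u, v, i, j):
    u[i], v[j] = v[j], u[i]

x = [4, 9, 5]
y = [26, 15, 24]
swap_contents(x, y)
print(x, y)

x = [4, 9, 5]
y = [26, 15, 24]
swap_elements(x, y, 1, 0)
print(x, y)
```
[4, 9, 5] [26, 15, 24]
[4, 26, 5] [9, 15, 24]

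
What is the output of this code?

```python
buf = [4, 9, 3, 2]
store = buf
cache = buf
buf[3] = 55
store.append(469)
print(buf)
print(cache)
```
[4, 9, 3, 55, 469]
[4, 9, 3, 55, 469]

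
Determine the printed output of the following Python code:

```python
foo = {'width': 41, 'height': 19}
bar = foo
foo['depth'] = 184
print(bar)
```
{'width': 41, 'height': 19, 'depth': 184}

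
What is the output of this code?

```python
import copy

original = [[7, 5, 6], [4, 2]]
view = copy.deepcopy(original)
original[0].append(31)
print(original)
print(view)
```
[[7, 5, 6, 31], [4, 2]]
[[7, 5, 6], [4, 2]]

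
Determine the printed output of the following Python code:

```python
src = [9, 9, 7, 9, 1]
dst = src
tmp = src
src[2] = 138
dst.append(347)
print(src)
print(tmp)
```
[9, 9, 138, 9, 1, 347]
[9, 9, 138, 9, 1, 347]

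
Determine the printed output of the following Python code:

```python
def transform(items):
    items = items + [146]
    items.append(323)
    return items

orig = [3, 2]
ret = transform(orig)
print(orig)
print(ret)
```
[3, 2]
[3, 2, 146, 323]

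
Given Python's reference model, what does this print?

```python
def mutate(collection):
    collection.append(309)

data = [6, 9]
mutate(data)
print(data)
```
[6, 9, 309]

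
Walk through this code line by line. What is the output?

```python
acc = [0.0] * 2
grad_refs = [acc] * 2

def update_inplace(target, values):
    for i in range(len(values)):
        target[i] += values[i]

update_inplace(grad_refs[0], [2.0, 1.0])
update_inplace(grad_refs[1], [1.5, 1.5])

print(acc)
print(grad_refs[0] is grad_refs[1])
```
[3.5, 2.5]
True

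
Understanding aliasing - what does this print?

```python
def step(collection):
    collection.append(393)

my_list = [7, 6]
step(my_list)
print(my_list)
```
[7, 6, 393]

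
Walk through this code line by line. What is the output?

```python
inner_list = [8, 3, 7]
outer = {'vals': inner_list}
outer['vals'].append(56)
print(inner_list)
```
[8, 3, 7, 56]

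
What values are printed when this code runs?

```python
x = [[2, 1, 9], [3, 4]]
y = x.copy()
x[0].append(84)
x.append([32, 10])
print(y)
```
[[2, 1, 9, 84], [3, 4]]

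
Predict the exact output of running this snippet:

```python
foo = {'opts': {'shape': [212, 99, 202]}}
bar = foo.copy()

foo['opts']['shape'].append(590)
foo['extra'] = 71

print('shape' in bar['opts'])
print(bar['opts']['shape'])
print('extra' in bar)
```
True
[212, 99, 202, 590]
False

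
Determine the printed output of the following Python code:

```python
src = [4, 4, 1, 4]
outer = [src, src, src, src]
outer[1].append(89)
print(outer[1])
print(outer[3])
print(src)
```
[4, 4, 1, 4, 89]
[4, 4, 1, 4, 89]
[4, 4, 1, 4, 89]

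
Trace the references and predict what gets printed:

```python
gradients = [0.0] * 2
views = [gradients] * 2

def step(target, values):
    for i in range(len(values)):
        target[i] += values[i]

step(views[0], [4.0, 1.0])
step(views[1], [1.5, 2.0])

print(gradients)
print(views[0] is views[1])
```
[5.5, 3.0]
True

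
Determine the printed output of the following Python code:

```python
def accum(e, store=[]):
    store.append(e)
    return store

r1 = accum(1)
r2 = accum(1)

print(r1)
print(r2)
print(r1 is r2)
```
[1, 1]
[1, 1]
True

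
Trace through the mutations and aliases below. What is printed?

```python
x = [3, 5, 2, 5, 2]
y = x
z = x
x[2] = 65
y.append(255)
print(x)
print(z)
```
[3, 5, 65, 5, 2, 255]
[3, 5, 65, 5, 2, 255]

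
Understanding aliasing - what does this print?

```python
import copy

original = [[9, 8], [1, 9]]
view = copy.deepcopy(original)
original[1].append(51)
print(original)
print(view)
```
[[9, 8], [1, 9, 51]]
[[9, 8], [1, 9]]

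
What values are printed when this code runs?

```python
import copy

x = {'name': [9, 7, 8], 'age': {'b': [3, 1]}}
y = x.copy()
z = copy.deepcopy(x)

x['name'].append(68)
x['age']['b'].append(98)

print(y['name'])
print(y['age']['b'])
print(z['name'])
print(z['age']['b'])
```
[9, 7, 8, 68]
[3, 1, 98]
[9, 7, 8]
[3, 1]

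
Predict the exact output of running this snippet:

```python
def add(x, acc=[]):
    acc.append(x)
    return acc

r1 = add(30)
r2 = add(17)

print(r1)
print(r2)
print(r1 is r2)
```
[30, 17]
[30, 17]
True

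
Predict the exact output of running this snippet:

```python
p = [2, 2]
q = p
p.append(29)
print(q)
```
[2, 2, 29]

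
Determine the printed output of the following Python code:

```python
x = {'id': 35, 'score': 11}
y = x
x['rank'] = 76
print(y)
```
{'id': 35, 'score': 11, 'rank': 76}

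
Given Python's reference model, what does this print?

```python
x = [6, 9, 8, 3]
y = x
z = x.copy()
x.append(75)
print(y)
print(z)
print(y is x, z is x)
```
[6, 9, 8, 3, 75]
[6, 9, 8, 3]
True False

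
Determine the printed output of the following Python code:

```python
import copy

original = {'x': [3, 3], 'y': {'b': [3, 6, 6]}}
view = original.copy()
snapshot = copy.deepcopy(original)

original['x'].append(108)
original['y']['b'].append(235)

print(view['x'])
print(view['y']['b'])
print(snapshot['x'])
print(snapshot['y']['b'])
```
[3, 3, 108]
[3, 6, 6, 235]
[3, 3]
[3, 6, 6]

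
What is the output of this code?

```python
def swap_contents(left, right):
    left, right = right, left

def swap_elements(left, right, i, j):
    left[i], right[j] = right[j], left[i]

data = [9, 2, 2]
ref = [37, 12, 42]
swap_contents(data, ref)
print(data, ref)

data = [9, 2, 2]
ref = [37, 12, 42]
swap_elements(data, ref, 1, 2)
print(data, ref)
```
[9, 2, 2] [37, 12, 42]
[9, 42, 2] [37, 12, 2]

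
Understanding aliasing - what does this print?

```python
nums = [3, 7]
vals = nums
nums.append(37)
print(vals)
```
[3, 7, 37]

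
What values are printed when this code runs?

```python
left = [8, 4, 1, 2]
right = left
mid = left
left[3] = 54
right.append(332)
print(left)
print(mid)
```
[8, 4, 1, 54, 332]
[8, 4, 1, 54, 332]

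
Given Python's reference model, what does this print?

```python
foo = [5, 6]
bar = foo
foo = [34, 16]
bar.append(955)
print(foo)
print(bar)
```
[34, 16]
[5, 6, 955]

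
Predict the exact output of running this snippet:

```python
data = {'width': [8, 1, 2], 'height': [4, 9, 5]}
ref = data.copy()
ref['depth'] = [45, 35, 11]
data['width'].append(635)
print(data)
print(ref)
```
{'width': [8, 1, 2, 635], 'height': [4, 9, 5]}
{'width': [8, 1, 2, 635], 'height': [4, 9, 5], 'depth': [45, 35, 11]}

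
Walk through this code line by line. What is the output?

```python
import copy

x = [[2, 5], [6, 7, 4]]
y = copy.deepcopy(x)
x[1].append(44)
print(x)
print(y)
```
[[2, 5], [6, 7, 4, 44]]
[[2, 5], [6, 7, 4]]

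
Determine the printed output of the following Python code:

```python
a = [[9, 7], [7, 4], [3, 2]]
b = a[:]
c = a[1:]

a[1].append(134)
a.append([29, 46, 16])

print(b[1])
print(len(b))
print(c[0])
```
[7, 4, 134]
3
[7, 4, 134]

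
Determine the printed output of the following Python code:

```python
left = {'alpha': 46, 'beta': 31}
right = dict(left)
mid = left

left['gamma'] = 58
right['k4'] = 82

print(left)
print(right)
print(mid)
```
{'alpha': 46, 'beta': 31, 'gamma': 58}
{'alpha': 46, 'beta': 31, 'k4': 82}
{'alpha': 46, 'beta': 31, 'gamma': 58}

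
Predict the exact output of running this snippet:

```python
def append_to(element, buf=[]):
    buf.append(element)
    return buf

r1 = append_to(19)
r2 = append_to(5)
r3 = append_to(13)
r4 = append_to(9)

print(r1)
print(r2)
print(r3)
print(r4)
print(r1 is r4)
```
[19, 5, 13, 9]
[19, 5, 13, 9]
[19, 5, 13, 9]
[19, 5, 13, 9]
True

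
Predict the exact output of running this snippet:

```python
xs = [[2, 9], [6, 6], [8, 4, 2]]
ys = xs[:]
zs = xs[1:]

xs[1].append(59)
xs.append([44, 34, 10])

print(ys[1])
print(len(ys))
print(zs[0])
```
[6, 6, 59]
3
[6, 6, 59]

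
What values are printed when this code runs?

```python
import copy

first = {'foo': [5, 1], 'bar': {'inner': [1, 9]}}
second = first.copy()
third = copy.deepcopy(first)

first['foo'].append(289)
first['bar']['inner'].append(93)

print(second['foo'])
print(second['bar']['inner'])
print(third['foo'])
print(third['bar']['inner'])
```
[5, 1, 289]
[1, 9, 93]
[5, 1]
[1, 9]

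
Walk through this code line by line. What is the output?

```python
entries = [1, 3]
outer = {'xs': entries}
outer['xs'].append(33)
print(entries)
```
[1, 3, 33]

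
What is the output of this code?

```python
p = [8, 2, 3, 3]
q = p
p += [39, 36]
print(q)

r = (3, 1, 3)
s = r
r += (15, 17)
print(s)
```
[8, 2, 3, 3, 39, 36]
(3, 1, 3)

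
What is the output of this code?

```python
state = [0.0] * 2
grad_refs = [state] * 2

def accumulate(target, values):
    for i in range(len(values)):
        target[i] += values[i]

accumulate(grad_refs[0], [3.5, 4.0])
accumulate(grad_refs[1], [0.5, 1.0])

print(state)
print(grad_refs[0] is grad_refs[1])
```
[4.0, 5.0]
True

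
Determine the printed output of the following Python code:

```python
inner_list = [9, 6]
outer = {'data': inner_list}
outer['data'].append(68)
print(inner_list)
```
[9, 6, 68]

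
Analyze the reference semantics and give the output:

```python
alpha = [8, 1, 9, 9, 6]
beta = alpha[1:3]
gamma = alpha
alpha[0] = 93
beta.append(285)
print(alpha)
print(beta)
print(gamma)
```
[93, 1, 9, 9, 6]
[1, 9, 285]
[93, 1, 9, 9, 6]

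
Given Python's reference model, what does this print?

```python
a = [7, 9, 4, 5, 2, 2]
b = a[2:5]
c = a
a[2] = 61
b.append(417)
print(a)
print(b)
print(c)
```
[7, 9, 61, 5, 2, 2]
[4, 5, 2, 417]
[7, 9, 61, 5, 2, 2]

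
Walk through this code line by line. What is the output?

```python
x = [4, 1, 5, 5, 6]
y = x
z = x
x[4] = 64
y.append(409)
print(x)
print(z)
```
[4, 1, 5, 5, 64, 409]
[4, 1, 5, 5, 64, 409]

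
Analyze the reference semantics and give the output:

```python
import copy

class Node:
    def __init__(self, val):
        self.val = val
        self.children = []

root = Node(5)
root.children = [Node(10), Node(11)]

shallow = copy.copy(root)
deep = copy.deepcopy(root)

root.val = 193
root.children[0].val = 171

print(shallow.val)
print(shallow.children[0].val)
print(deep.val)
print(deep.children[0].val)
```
5
171
5
10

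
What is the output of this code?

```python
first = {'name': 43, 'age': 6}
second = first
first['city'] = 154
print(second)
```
{'name': 43, 'age': 6, 'city': 154}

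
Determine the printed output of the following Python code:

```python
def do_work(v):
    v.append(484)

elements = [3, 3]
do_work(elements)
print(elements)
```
[3, 3, 484]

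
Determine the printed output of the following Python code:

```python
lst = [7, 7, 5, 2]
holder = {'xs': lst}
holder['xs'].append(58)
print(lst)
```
[7, 7, 5, 2, 58]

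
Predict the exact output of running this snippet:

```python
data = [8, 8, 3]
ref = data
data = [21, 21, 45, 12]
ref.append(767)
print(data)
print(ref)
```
[21, 21, 45, 12]
[8, 8, 3, 767]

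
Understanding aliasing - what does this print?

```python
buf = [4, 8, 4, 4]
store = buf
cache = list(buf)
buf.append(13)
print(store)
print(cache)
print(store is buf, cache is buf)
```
[4, 8, 4, 4, 13]
[4, 8, 4, 4]
True False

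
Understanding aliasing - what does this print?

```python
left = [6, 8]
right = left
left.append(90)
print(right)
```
[6, 8, 90]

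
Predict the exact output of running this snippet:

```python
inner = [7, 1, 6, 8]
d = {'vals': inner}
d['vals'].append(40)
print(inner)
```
[7, 1, 6, 8, 40]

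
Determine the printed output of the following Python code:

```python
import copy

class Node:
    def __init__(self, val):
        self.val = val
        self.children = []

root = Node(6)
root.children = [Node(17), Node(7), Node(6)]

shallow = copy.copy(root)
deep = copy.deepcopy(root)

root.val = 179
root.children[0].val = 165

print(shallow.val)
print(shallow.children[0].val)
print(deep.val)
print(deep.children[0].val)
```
6
165
6
17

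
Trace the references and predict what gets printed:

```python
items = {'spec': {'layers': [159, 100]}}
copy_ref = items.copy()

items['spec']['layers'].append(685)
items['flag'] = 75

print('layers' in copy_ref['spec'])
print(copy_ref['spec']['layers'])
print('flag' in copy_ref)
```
True
[159, 100, 685]
False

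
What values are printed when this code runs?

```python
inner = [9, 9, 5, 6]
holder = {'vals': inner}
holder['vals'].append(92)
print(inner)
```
[9, 9, 5, 6, 92]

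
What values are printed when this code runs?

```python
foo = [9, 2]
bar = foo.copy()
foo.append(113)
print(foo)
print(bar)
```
[9, 2, 113]
[9, 2]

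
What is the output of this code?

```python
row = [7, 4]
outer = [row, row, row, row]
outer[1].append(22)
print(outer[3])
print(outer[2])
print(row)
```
[7, 4, 22]
[7, 4, 22]
[7, 4, 22]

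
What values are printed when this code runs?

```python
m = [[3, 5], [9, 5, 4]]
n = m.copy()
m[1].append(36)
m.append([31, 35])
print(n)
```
[[3, 5], [9, 5, 4, 36]]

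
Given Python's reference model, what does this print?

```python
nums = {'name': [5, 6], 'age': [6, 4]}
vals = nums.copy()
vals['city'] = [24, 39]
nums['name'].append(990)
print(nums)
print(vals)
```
{'name': [5, 6, 990], 'age': [6, 4]}
{'name': [5, 6, 990], 'age': [6, 4], 'city': [24, 39]}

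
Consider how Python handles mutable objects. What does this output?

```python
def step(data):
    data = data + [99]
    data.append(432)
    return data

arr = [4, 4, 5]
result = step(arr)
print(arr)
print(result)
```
[4, 4, 5]
[4, 4, 5, 99, 432]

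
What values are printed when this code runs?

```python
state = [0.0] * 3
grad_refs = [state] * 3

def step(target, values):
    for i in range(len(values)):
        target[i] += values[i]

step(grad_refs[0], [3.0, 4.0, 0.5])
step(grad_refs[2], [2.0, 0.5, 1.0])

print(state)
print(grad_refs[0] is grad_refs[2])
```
[5.0, 4.5, 1.5]
True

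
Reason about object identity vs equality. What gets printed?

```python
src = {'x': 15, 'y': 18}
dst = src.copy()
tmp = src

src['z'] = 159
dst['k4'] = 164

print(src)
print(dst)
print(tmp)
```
{'x': 15, 'y': 18, 'z': 159}
{'x': 15, 'y': 18, 'k4': 164}
{'x': 15, 'y': 18, 'z': 159}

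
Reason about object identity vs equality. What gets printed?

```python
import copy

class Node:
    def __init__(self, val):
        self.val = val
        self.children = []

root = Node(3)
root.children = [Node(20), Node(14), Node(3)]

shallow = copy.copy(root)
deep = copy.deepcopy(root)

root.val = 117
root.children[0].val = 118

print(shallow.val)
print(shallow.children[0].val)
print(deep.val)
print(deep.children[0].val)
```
3
118
3
20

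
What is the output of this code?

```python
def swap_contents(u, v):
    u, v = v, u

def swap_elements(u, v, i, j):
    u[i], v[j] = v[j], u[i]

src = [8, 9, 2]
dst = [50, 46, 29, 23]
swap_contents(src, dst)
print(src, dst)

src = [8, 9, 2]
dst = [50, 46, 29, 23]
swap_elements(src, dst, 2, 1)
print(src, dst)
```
[8, 9, 2] [50, 46, 29, 23]
[8, 9, 46] [50, 2, 29, 23]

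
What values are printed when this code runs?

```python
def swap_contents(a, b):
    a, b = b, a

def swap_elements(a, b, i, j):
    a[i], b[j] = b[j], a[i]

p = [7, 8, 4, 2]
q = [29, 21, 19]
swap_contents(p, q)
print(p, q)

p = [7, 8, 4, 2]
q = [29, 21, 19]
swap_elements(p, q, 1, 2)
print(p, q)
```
[7, 8, 4, 2] [29, 21, 19]
[7, 19, 4, 2] [29, 21, 8]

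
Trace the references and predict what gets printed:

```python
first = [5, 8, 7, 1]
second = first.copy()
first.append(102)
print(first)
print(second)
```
[5, 8, 7, 1, 102]
[5, 8, 7, 1]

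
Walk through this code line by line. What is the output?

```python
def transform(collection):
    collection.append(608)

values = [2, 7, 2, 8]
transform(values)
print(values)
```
[2, 7, 2, 8, 608]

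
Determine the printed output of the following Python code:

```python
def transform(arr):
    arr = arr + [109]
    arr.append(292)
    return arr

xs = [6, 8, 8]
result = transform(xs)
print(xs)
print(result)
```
[6, 8, 8]
[6, 8, 8, 109, 292]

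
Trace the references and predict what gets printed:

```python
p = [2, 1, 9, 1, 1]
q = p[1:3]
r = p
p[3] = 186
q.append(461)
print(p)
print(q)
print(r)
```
[2, 1, 9, 186, 1]
[1, 9, 461]
[2, 1, 9, 186, 1]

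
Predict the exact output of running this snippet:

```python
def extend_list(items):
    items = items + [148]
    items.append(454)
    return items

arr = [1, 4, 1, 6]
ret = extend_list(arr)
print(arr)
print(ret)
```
[1, 4, 1, 6]
[1, 4, 1, 6, 148, 454]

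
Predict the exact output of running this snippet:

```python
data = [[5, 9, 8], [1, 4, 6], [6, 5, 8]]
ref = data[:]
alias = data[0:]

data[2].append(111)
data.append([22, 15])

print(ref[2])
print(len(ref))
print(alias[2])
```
[6, 5, 8, 111]
3
[6, 5, 8, 111]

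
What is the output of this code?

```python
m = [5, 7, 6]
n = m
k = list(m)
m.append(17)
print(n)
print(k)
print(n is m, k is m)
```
[5, 7, 6, 17]
[5, 7, 6]
True False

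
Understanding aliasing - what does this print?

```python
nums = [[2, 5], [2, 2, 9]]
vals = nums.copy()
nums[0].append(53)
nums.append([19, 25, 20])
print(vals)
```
[[2, 5, 53], [2, 2, 9]]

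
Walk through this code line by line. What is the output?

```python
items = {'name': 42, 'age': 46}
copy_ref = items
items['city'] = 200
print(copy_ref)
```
{'name': 42, 'age': 46, 'city': 200}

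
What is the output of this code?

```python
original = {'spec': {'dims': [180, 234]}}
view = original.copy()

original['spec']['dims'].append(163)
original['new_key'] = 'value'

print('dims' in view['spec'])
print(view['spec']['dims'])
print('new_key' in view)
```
True
[180, 234, 163]
False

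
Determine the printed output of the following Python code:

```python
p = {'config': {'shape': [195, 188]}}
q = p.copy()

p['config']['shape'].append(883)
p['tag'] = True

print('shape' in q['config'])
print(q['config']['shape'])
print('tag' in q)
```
True
[195, 188, 883]
False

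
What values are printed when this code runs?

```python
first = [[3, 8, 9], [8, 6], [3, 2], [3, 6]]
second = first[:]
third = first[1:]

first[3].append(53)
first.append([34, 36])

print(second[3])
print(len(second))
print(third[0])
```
[3, 6, 53]
4
[8, 6]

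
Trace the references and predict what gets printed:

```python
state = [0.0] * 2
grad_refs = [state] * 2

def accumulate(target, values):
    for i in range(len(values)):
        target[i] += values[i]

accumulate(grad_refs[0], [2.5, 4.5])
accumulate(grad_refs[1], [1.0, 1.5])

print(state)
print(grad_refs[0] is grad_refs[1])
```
[3.5, 6.0]
True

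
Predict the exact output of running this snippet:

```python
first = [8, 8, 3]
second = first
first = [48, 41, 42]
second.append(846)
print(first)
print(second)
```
[48, 41, 42]
[8, 8, 3, 846]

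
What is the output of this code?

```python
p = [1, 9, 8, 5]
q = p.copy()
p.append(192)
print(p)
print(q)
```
[1, 9, 8, 5, 192]
[1, 9, 8, 5]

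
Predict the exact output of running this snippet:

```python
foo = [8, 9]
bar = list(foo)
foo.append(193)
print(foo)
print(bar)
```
[8, 9, 193]
[8, 9]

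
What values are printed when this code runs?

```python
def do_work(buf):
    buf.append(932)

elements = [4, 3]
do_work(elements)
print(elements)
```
[4, 3, 932]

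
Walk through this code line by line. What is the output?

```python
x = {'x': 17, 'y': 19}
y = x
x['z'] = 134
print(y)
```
{'x': 17, 'y': 19, 'z': 134}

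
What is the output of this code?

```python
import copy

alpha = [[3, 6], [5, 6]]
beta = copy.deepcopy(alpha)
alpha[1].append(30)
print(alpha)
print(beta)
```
[[3, 6], [5, 6, 30]]
[[3, 6], [5, 6]]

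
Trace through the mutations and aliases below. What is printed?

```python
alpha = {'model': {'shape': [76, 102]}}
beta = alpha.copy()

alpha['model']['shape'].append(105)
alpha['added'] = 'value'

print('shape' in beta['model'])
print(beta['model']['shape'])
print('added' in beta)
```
True
[76, 102, 105]
False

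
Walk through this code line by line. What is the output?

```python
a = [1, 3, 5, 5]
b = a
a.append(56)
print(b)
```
[1, 3, 5, 5, 56]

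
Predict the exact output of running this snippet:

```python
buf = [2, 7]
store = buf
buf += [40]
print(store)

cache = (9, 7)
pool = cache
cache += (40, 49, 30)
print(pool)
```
[2, 7, 40]
(9, 7)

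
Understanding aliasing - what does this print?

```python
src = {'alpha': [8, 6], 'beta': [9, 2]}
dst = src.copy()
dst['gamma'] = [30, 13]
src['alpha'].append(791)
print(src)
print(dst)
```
{'alpha': [8, 6, 791], 'beta': [9, 2]}
{'alpha': [8, 6, 791], 'beta': [9, 2], 'gamma': [30, 13]}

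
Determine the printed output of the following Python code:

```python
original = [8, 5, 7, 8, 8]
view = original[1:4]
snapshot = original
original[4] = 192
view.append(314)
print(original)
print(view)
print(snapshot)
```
[8, 5, 7, 8, 192]
[5, 7, 8, 314]
[8, 5, 7, 8, 192]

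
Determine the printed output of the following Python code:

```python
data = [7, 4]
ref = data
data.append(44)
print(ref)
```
[7, 4, 44]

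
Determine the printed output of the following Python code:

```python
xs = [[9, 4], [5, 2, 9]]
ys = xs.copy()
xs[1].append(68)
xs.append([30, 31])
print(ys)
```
[[9, 4], [5, 2, 9, 68]]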